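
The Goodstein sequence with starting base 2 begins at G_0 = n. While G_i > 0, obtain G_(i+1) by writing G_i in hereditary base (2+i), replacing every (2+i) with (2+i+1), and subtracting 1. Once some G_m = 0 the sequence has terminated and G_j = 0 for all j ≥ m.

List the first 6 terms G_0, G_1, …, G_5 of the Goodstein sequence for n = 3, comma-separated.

step 0: 3 = 2 + 1; sub 3 for 2: 3 + 1; = 4; G_1 = 4−1 = 3
step 1: 3 = 3; sub 4 for 3: 4; = 4; G_2 = 4−1 = 3
step 2: 3 = 3; sub 5 for 4: 3; = 3; G_3 = 3−1 = 2
step 3: 2 = 2; sub 6 for 5: 2; = 2; G_4 = 2−1 = 1
step 4: 1 = 1; sub 7 for 6: 1; = 1; G_5 = 1−1 = 0

3, 3, 3, 2, 1, 0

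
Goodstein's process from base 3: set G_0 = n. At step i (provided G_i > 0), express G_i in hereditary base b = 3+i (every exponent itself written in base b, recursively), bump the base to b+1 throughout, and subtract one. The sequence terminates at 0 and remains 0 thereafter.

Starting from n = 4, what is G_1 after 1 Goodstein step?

4

base 3: 4 = 3 + 1; at 4: 4 + 1 = 5; next = 4
base 4: 4 = 4; at 5: 5 = 5; next = 4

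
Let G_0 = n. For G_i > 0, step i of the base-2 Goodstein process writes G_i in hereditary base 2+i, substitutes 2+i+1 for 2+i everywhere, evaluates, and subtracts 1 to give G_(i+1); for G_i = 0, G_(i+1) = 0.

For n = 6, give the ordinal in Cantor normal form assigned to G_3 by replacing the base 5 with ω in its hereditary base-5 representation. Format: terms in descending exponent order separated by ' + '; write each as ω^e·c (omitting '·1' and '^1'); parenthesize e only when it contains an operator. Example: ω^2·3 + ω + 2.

ω^ω

base 2: 6 = 2^2 + 2; at 3: 3^3 + 3 = 30; next = 29
base 3: 29 = 3^3 + 2; at 4: 4^4 + 2 = 258; next = 257
base 4: 257 = 4^4 + 1; at 5: 5^5 + 1 = 3126; next = 3125
base 5: 3125 = 5^5; at 6: 6^6 = 46656; next = 46655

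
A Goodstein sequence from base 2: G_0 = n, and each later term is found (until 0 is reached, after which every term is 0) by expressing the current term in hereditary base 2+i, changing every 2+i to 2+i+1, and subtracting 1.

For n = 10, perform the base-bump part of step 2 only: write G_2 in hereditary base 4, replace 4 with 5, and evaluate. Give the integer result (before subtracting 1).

15626

step 0: 10 = 2^(2 + 1) + 2; sub 3 for 2: 3^(3 + 1) + 3; = 84; G_1 = 84−1 = 83
step 1: 83 = 3^(3 + 1) + 2; sub 4 for 3: 4^(4 + 1) + 2; = 1026; G_2 = 1026−1 = 1025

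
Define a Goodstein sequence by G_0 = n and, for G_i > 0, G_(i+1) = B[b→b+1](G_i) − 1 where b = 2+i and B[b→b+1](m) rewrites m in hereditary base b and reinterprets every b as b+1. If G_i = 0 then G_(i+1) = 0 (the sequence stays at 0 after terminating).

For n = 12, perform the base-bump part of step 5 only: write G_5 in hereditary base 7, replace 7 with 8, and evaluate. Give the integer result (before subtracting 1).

(0) 12|_2 = 2^(2 + 1) + 2^2 ↦ 3^(3 + 1) + 3^3|_3 = 108 ⇒ 107
(1) 107|_3 = 3^(3 + 1) + 2·3^2 + 2·3 + 2 ↦ 4^(4 + 1) + 2·4^2 + 2·4 + 2|_4 = 1066 ⇒ 1065
(2) 1065|_4 = 4^(4 + 1) + 2·4^2 + 2·4 + 1 ↦ 5^(5 + 1) + 2·5^2 + 2·5 + 1|_5 = 15686 ⇒ 15685
(3) 15685|_5 = 5^(5 + 1) + 2·5^2 + 2·5 ↦ 6^(6 + 1) + 2·6^2 + 2·6|_6 = 280020 ⇒ 280019
(4) 280019|_6 = 6^(6 + 1) + 2·6^2 + 6 + 5 ↦ 7^(7 + 1) + 2·7^2 + 7 + 5|_7 = 5764911 ⇒ 5764910

134217868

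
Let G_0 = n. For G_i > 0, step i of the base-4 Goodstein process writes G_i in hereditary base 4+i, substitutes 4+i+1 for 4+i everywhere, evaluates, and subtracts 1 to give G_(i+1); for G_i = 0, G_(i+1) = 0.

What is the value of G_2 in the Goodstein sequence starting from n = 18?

step 0: 18 = 4^2 + 2; sub 5 for 4: 5^2 + 2; = 27; G_1 = 27−1 = 26
step 1: 26 = 5^2 + 1; sub 6 for 5: 6^2 + 1; = 37; G_2 = 37−1 = 36

36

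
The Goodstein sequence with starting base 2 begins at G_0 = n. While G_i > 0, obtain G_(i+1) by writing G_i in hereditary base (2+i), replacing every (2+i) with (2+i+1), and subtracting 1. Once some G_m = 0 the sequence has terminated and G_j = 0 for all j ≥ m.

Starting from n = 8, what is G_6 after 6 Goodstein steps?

33554571

G_0=8  [base 2] 2^(2 + 1)  →[2↦3]→  3^(3 + 1) = 81  −1 ⇒ G_1=80
G_1=80  [base 3] 2·3^3 + 2·3^2 + 2·3 + 2  →[3↦4]→  2·4^4 + 2·4^2 + 2·4 + 2 = 554  −1 ⇒ G_2=553
G_2=553  [base 4] 2·4^4 + 2·4^2 + 2·4 + 1  →[4↦5]→  2·5^5 + 2·5^2 + 2·5 + 1 = 6311  −1 ⇒ G_3=6310
G_3=6310  [base 5] 2·5^5 + 2·5^2 + 2·5  →[5↦6]→  2·6^6 + 2·6^2 + 2·6 = 93396  −1 ⇒ G_4=93395
G_4=93395  [base 6] 2·6^6 + 2·6^2 + 6 + 5  →[6↦7]→  2·7^7 + 2·7^2 + 7 + 5 = 1647196  −1 ⇒ G_5=1647195
G_5=1647195  [base 7] 2·7^7 + 2·7^2 + 7 + 4  →[7↦8]→  2·8^8 + 2·8^2 + 8 + 4 = 33554572  −1 ⇒ G_6=33554571
G_6=33554571  [base 8] 2·8^8 + 2·8^2 + 8 + 3  →[8↦9]→  2·9^9 + 2·9^2 + 9 + 3 = 774841152  −1 ⇒ G_7=774841151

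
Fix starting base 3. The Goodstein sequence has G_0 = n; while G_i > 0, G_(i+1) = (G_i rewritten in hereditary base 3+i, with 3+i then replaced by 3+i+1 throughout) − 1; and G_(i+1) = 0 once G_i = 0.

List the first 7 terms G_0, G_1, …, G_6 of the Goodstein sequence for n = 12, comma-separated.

12, 19, 27, 37, 49, 63, 69

12 —HB3→ 3^2 + 3 —bump→ 4^2 + 4 = 20 —(−1)→ 19
19 —HB4→ 4^2 + 3 —bump→ 5^2 + 3 = 28 —(−1)→ 27
27 —HB5→ 5^2 + 2 —bump→ 6^2 + 2 = 38 —(−1)→ 37
37 —HB6→ 6^2 + 1 —bump→ 7^2 + 1 = 50 —(−1)→ 49
49 —HB7→ 7^2 —bump→ 8^2 = 64 —(−1)→ 63
63 —HB8→ 7·8 + 7 —bump→ 7·9 + 7 = 70 —(−1)→ 69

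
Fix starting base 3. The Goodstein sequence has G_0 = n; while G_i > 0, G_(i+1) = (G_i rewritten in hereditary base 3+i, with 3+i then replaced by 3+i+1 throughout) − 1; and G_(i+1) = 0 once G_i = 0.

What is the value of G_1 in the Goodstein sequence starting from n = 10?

(0) 10|_3 = 3^2 + 1 ↦ 4^2 + 1|_4 = 17 ⇒ 16
(1) 16|_4 = 4^2 ↦ 5^2|_5 = 25 ⇒ 24

16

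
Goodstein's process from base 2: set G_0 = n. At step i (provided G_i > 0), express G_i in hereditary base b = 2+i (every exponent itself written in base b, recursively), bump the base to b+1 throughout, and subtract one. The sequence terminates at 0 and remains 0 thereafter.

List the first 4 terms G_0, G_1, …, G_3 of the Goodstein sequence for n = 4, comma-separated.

(0) 4|_2 = 2^2 ↦ 3^3|_3 = 27 ⇒ 26
(1) 26|_3 = 2·3^2 + 2·3 + 2 ↦ 2·4^2 + 2·4 + 2|_4 = 42 ⇒ 41
(2) 41|_4 = 2·4^2 + 2·4 + 1 ↦ 2·5^2 + 2·5 + 1|_5 = 61 ⇒ 60

4, 26, 41, 60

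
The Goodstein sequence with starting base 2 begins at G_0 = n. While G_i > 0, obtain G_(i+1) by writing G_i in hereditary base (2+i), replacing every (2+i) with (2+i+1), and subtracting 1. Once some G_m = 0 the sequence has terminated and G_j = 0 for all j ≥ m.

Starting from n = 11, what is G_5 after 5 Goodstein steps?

(0) 11|_2 = 2^(2 + 1) + 2 + 1 ↦ 3^(3 + 1) + 3 + 1|_3 = 85 ⇒ 84
(1) 84|_3 = 3^(3 + 1) + 3 ↦ 4^(4 + 1) + 4|_4 = 1028 ⇒ 1027
(2) 1027|_4 = 4^(4 + 1) + 3 ↦ 5^(5 + 1) + 3|_5 = 15628 ⇒ 15627
(3) 15627|_5 = 5^(5 + 1) + 2 ↦ 6^(6 + 1) + 2|_6 = 279938 ⇒ 279937
(4) 279937|_6 = 6^(6 + 1) + 1 ↦ 7^(7 + 1) + 1|_7 = 5764802 ⇒ 5764801
(5) 5764801|_7 = 7^(7 + 1) ↦ 8^(8 + 1)|_8 = 134217728 ⇒ 134217727

5764801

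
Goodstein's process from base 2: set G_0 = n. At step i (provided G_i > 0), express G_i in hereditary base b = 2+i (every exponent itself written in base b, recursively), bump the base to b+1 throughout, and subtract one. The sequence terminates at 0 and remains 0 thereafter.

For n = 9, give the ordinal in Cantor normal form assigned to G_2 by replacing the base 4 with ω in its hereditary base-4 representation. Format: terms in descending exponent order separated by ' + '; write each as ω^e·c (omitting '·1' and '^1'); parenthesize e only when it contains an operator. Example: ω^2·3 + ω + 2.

9 —HB2→ 2^(2 + 1) + 1 —bump→ 3^(3 + 1) + 1 = 82 —(−1)→ 81
81 —HB3→ 3^(3 + 1) —bump→ 4^(4 + 1) = 1024 —(−1)→ 1023

ω^ω·3 + ω^3·3 + ω^2·3 + ω·3 + 3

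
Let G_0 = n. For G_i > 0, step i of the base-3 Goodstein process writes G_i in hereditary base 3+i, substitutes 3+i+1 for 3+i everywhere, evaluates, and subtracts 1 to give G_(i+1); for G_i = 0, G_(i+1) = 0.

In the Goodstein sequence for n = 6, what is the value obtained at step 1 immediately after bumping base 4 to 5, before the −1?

8

base 3: 6 = 2·3; at 4: 2·4 = 8; next = 7
base 4: 7 = 4 + 3; at 5: 5 + 3 = 8; next = 7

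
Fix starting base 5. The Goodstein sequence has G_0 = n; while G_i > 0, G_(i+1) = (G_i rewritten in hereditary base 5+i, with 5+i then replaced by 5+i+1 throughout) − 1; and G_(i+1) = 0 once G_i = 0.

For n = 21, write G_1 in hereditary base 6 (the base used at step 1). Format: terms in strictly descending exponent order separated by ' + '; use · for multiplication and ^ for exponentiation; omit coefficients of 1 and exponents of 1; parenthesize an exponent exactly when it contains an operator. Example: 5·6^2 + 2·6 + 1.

(0) 21|_5 = 4·5 + 1 ↦ 4·6 + 1|_6 = 25 ⇒ 24
(1) 24|_6 = 4·6 ↦ 4·7|_7 = 28 ⇒ 27

4·6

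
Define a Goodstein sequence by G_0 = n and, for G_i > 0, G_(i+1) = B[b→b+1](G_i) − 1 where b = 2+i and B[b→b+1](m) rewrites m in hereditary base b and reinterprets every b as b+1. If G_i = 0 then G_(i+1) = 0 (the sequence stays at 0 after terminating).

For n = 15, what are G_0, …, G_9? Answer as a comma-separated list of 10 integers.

15, 111, 1283, 18752, 326593, 6588344, 150994943, 3524450280, 100077777775, 3138578427934

i=0: 15 = 2^(2 + 1) + 2^2 + 2 + 1 (b=2); 2→3: 3^(3 + 1) + 3^3 + 3 + 1 = 112; 112−1 = 111
i=1: 111 = 3^(3 + 1) + 3^3 + 3 (b=3); 3→4: 4^(4 + 1) + 4^4 + 4 = 1284; 1284−1 = 1283
i=2: 1283 = 4^(4 + 1) + 4^4 + 3 (b=4); 4→5: 5^(5 + 1) + 5^5 + 3 = 18753; 18753−1 = 18752
i=3: 18752 = 5^(5 + 1) + 5^5 + 2 (b=5); 5→6: 6^(6 + 1) + 6^6 + 2 = 326594; 326594−1 = 326593
i=4: 326593 = 6^(6 + 1) + 6^6 + 1 (b=6); 6→7: 7^(7 + 1) + 7^7 + 1 = 6588345; 6588345−1 = 6588344
i=5: 6588344 = 7^(7 + 1) + 7^7 (b=7); 7→8: 8^(8 + 1) + 8^8 = 150994944; 150994944−1 = 150994943
i=6: 150994943 = 8^(8 + 1) + 7·8^7 + 7·8^6 + 7·8^5 + 7·8^4 + 7·8^3 + 7·8^2 + 7·8 + 7 (b=8); 8→9: 9^(9 + 1) + 7·9^7 + 7·9^6 + 7·9^5 + 7·9^4 + 7·9^3 + 7·9^2 + 7·9 + 7 = 3524450281; 3524450281−1 = 3524450280
i=7: 3524450280 = 9^(9 + 1) + 7·9^7 + 7·9^6 + 7·9^5 + 7·9^4 + 7·9^3 + 7·9^2 + 7·9 + 6 (b=9); 9→10: 10^(10 + 1) + 7·10^7 + 7·10^6 + 7·10^5 + 7·10^4 + 7·10^3 + 7·10^2 + 7·10 + 6 = 100077777776; 100077777776−1 = 100077777775
i=8: 100077777775 = 10^(10 + 1) + 7·10^7 + 7·10^6 + 7·10^5 + 7·10^4 + 7·10^3 + 7·10^2 + 7·10 + 5 (b=10); 10→11: 11^(11 + 1) + 7·11^7 + 7·11^6 + 7·11^5 + 7·11^4 + 7·11^3 + 7·11^2 + 7·11 + 5 = 3138578427935; 3138578427935−1 = 3138578427934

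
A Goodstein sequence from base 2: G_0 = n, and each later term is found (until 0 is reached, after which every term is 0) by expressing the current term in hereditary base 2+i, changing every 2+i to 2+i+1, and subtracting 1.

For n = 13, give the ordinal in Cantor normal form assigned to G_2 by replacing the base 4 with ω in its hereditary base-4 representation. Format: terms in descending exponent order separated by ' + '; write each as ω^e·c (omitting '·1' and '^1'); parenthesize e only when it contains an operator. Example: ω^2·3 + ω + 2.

G_0 = 13. HB_2(13) = 2^(2 + 1) + 2^2 + 1. Bump = 109. G_1 = 108.
G_1 = 108. HB_3(108) = 3^(3 + 1) + 3^3. Bump = 1280. G_2 = 1279.
G_2 = 1279. HB_4(1279) = 4^(4 + 1) + 3·4^3 + 3·4^2 + 3·4 + 3. Bump = 16093. G_3 = 16092.

ω^(ω + 1) + ω^3·3 + ω^2·3 + ω·3 + 3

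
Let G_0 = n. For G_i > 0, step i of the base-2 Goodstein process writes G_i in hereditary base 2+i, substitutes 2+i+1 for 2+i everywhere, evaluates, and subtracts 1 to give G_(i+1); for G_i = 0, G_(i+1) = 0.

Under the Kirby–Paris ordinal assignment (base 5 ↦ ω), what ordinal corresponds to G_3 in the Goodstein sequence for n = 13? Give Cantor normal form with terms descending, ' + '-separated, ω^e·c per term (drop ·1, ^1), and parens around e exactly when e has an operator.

13 —HB2→ 2^(2 + 1) + 2^2 + 1 —bump→ 3^(3 + 1) + 3^3 + 1 = 109 —(−1)→ 108
108 —HB3→ 3^(3 + 1) + 3^3 —bump→ 4^(4 + 1) + 4^4 = 1280 —(−1)→ 1279
1279 —HB4→ 4^(4 + 1) + 3·4^3 + 3·4^2 + 3·4 + 3 —bump→ 5^(5 + 1) + 3·5^3 + 3·5^2 + 3·5 + 3 = 16093 —(−1)→ 16092
16092 —HB5→ 5^(5 + 1) + 3·5^3 + 3·5^2 + 3·5 + 2 —bump→ 6^(6 + 1) + 3·6^3 + 3·6^2 + 3·6 + 2 = 280712 —(−1)→ 280711

ω^(ω + 1) + ω^3·3 + ω^2·3 + ω·3 + 2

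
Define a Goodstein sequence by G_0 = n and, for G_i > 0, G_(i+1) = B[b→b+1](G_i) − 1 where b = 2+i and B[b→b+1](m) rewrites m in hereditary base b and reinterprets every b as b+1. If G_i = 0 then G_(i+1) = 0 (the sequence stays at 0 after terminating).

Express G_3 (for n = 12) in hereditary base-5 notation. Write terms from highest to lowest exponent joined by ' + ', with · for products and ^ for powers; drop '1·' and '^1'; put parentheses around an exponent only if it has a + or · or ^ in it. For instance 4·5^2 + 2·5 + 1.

G_0=12  [base 2] 2^(2 + 1) + 2^2  →[2↦3]→  3^(3 + 1) + 3^3 = 108  −1 ⇒ G_1=107
G_1=107  [base 3] 3^(3 + 1) + 2·3^2 + 2·3 + 2  →[3↦4]→  4^(4 + 1) + 2·4^2 + 2·4 + 2 = 1066  −1 ⇒ G_2=1065
G_2=1065  [base 4] 4^(4 + 1) + 2·4^2 + 2·4 + 1  →[4↦5]→  5^(5 + 1) + 2·5^2 + 2·5 + 1 = 15686  −1 ⇒ G_3=15685

5^(5 + 1) + 2·5^2 + 2·5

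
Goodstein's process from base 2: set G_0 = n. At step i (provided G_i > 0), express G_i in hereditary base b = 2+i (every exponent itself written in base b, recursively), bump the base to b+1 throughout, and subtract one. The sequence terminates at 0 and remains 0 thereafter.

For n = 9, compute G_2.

1023

step 0: 9 = 2^(2 + 1) + 1; sub 3 for 2: 3^(3 + 1) + 1; = 82; G_1 = 82−1 = 81
step 1: 81 = 3^(3 + 1); sub 4 for 3: 4^(4 + 1); = 1024; G_2 = 1024−1 = 1023
step 2: 1023 = 3·4^4 + 3·4^3 + 3·4^2 + 3·4 + 3; sub 5 for 4: 3·5^5 + 3·5^3 + 3·5^2 + 3·5 + 3; = 9843; G_3 = 9843−1 = 9842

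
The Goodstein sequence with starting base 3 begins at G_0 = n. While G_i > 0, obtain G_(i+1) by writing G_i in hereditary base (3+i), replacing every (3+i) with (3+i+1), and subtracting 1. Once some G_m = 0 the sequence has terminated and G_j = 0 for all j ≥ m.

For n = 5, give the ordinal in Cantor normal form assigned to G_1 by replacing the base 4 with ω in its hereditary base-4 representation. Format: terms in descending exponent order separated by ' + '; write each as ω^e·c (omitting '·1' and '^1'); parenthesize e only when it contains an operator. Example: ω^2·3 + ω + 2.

ω + 1

(0) 5|_3 = 3 + 2 ↦ 4 + 2|_4 = 6 ⇒ 5
(1) 5|_4 = 4 + 1 ↦ 5 + 1|_5 = 6 ⇒ 5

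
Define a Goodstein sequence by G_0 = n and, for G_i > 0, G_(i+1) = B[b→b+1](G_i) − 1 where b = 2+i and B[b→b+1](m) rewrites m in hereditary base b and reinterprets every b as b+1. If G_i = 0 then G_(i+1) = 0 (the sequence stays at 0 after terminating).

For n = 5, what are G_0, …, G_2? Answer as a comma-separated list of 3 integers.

5, 27, 255

(0) 5|_2 = 2^2 + 1 ↦ 3^3 + 1|_3 = 28 ⇒ 27
(1) 27|_3 = 3^3 ↦ 4^4|_4 = 256 ⇒ 255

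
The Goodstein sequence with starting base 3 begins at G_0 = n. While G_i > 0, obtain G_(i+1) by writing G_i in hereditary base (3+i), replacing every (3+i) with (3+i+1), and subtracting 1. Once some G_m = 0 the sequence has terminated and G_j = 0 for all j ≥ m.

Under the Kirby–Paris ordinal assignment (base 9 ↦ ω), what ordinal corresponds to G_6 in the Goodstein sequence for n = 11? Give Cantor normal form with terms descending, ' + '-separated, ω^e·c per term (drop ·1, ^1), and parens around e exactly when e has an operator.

[0] 11 ≡ 3^2 + 2 (base 3). Lift 4: 18. −1: 17.
[1] 17 ≡ 4^2 + 1 (base 4). Lift 5: 26. −1: 25.
[2] 25 ≡ 5^2 (base 5). Lift 6: 36. −1: 35.
[3] 35 ≡ 5·6 + 5 (base 6). Lift 7: 40. −1: 39.
[4] 39 ≡ 5·7 + 4 (base 7). Lift 8: 44. −1: 43.
[5] 43 ≡ 5·8 + 3 (base 8). Lift 9: 48. −1: 47.
[6] 47 ≡ 5·9 + 2 (base 9). Lift 10: 52. −1: 51.

ω·5 + 2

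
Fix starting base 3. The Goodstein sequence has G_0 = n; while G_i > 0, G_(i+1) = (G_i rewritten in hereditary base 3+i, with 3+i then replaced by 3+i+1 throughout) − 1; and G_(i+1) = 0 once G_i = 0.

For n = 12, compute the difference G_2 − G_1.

8

G_0=12  [base 3] 3^2 + 3  →[3↦4]→  4^2 + 4 = 20  −1 ⇒ G_1=19
G_1=19  [base 4] 4^2 + 3  →[4↦5]→  5^2 + 3 = 28  −1 ⇒ G_2=27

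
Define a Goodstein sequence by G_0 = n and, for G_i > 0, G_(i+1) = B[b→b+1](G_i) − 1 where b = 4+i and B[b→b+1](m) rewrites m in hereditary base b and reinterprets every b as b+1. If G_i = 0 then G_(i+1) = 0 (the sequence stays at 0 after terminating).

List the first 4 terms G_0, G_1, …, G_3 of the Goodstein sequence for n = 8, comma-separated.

8, 9, 9, 9

[0] 8 ≡ 2·4 (base 4). Lift 5: 10. −1: 9.
[1] 9 ≡ 5 + 4 (base 5). Lift 6: 10. −1: 9.
[2] 9 ≡ 6 + 3 (base 6). Lift 7: 10. −1: 9.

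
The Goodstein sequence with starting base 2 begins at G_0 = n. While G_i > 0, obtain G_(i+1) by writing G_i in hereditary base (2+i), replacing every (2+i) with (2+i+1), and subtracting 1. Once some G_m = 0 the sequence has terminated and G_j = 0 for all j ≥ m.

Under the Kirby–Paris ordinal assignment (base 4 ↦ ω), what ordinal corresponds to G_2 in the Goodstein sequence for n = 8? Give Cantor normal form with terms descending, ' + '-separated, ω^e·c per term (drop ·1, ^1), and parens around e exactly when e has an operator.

ω^ω·2 + ω^2·2 + ω·2 + 1

[0] 8 ≡ 2^(2 + 1) (base 2). Lift 3: 81. −1: 80.
[1] 80 ≡ 2·3^3 + 2·3^2 + 2·3 + 2 (base 3). Lift 4: 554. −1: 553.
[2] 553 ≡ 2·4^4 + 2·4^2 + 2·4 + 1 (base 4). Lift 5: 6311. −1: 6310.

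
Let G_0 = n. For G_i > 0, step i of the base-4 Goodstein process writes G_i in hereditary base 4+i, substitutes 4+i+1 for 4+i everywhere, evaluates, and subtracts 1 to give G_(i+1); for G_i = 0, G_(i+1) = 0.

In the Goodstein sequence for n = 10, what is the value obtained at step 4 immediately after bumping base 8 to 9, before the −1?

i=0: 10 = 2·4 + 2 (b=4); 4→5: 2·5 + 2 = 12; 12−1 = 11
i=1: 11 = 2·5 + 1 (b=5); 5→6: 2·6 + 1 = 13; 13−1 = 12
i=2: 12 = 2·6 (b=6); 6→7: 2·7 = 14; 14−1 = 13
i=3: 13 = 7 + 6 (b=7); 7→8: 8 + 6 = 14; 14−1 = 13
i=4: 13 = 8 + 5 (b=8); 8→9: 9 + 5 = 14; 14−1 = 13

14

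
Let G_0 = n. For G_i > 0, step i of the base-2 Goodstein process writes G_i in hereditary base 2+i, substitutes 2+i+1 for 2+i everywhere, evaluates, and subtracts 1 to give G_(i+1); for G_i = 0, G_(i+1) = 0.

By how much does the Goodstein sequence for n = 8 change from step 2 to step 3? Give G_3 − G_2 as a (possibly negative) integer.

G_0=8  [base 2] 2^(2 + 1)  →[2↦3]→  3^(3 + 1) = 81  −1 ⇒ G_1=80
G_1=80  [base 3] 2·3^3 + 2·3^2 + 2·3 + 2  →[3↦4]→  2·4^4 + 2·4^2 + 2·4 + 2 = 554  −1 ⇒ G_2=553
G_2=553  [base 4] 2·4^4 + 2·4^2 + 2·4 + 1  →[4↦5]→  2·5^5 + 2·5^2 + 2·5 + 1 = 6311  −1 ⇒ G_3=6310

5757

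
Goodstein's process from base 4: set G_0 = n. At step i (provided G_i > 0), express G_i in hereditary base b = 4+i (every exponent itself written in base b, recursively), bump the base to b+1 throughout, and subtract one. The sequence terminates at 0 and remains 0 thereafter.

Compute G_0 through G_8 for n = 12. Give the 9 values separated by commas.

12, 14, 15, 16, 17, 18, 19, 19, 19

(0) 12|_4 = 3·4 ↦ 3·5|_5 = 15 ⇒ 14
(1) 14|_5 = 2·5 + 4 ↦ 2·6 + 4|_6 = 16 ⇒ 15
(2) 15|_6 = 2·6 + 3 ↦ 2·7 + 3|_7 = 17 ⇒ 16
(3) 16|_7 = 2·7 + 2 ↦ 2·8 + 2|_8 = 18 ⇒ 17
(4) 17|_8 = 2·8 + 1 ↦ 2·9 + 1|_9 = 19 ⇒ 18
(5) 18|_9 = 2·9 ↦ 2·10|_10 = 20 ⇒ 19
(6) 19|_10 = 10 + 9 ↦ 11 + 9|_11 = 20 ⇒ 19
(7) 19|_11 = 11 + 8 ↦ 12 + 8|_12 = 20 ⇒ 19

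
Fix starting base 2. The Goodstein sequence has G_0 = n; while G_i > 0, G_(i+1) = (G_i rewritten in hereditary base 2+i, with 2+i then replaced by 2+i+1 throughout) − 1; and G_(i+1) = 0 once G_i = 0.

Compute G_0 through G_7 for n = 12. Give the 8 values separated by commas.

12, 107, 1065, 15685, 280019, 5764910, 134217867, 3486784574

step 0: 12 = 2^(2 + 1) + 2^2; sub 3 for 2: 3^(3 + 1) + 3^3; = 108; G_1 = 108−1 = 107
step 1: 107 = 3^(3 + 1) + 2·3^2 + 2·3 + 2; sub 4 for 3: 4^(4 + 1) + 2·4^2 + 2·4 + 2; = 1066; G_2 = 1066−1 = 1065
step 2: 1065 = 4^(4 + 1) + 2·4^2 + 2·4 + 1; sub 5 for 4: 5^(5 + 1) + 2·5^2 + 2·5 + 1; = 15686; G_3 = 15686−1 = 15685
step 3: 15685 = 5^(5 + 1) + 2·5^2 + 2·5; sub 6 for 5: 6^(6 + 1) + 2·6^2 + 2·6; = 280020; G_4 = 280020−1 = 280019
step 4: 280019 = 6^(6 + 1) + 2·6^2 + 6 + 5; sub 7 for 6: 7^(7 + 1) + 2·7^2 + 7 + 5; = 5764911; G_5 = 5764911−1 = 5764910
step 5: 5764910 = 7^(7 + 1) + 2·7^2 + 7 + 4; sub 8 for 7: 8^(8 + 1) + 2·8^2 + 8 + 4; = 134217868; G_6 = 134217868−1 = 134217867
step 6: 134217867 = 8^(8 + 1) + 2·8^2 + 8 + 3; sub 9 for 8: 9^(9 + 1) + 2·9^2 + 9 + 3; = 3486784575; G_7 = 3486784575−1 = 3486784574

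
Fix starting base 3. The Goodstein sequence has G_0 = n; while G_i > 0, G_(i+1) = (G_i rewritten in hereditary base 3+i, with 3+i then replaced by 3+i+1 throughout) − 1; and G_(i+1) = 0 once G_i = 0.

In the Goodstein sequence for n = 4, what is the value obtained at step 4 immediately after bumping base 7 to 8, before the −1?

2

base 3: 4 = 3 + 1; at 4: 4 + 1 = 5; next = 4
base 4: 4 = 4; at 5: 5 = 5; next = 4
base 5: 4 = 4; at 6: 4 = 4; next = 3
base 6: 3 = 3; at 7: 3 = 3; next = 2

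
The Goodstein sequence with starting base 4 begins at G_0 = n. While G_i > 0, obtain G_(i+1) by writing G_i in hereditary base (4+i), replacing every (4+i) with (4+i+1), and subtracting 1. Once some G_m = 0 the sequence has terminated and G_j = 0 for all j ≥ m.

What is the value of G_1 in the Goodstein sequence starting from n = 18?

26

G_0 = 18. HB_4(18) = 4^2 + 2. Bump = 27. G_1 = 26.
G_1 = 26. HB_5(26) = 5^2 + 1. Bump = 37. G_2 = 36.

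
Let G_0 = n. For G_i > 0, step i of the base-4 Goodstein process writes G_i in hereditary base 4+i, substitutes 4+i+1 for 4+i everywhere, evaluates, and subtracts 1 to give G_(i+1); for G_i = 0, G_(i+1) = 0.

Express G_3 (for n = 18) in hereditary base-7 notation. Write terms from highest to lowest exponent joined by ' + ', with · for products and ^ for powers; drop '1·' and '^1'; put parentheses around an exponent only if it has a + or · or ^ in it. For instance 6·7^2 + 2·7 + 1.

6·7 + 6

step 0: 18 = 4^2 + 2; sub 5 for 4: 5^2 + 2; = 27; G_1 = 27−1 = 26
step 1: 26 = 5^2 + 1; sub 6 for 5: 6^2 + 1; = 37; G_2 = 37−1 = 36
step 2: 36 = 6^2; sub 7 for 6: 7^2; = 49; G_3 = 49−1 = 48
step 3: 48 = 6·7 + 6; sub 8 for 7: 6·8 + 6; = 54; G_4 = 54−1 = 53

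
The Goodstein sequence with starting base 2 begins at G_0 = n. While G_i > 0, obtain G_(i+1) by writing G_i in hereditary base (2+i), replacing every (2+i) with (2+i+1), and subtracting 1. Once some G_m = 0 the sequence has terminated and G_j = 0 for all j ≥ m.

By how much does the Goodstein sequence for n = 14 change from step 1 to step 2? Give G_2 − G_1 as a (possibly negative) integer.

1171

[0] 14 ≡ 2^(2 + 1) + 2^2 + 2 (base 2). Lift 3: 111. −1: 110.
[1] 110 ≡ 3^(3 + 1) + 3^3 + 2 (base 3). Lift 4: 1282. −1: 1281.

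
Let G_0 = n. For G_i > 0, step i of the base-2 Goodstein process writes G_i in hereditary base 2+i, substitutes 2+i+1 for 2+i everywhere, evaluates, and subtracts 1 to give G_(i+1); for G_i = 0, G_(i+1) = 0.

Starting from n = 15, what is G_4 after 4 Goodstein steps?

326593

base 2: 15 = 2^(2 + 1) + 2^2 + 2 + 1; at 3: 3^(3 + 1) + 3^3 + 3 + 1 = 112; next = 111
base 3: 111 = 3^(3 + 1) + 3^3 + 3; at 4: 4^(4 + 1) + 4^4 + 4 = 1284; next = 1283
base 4: 1283 = 4^(4 + 1) + 4^4 + 3; at 5: 5^(5 + 1) + 5^5 + 3 = 18753; next = 18752
base 5: 18752 = 5^(5 + 1) + 5^5 + 2; at 6: 6^(6 + 1) + 6^6 + 2 = 326594; next = 326593
base 6: 326593 = 6^(6 + 1) + 6^6 + 1; at 7: 7^(7 + 1) + 7^7 + 1 = 6588345; next = 6588344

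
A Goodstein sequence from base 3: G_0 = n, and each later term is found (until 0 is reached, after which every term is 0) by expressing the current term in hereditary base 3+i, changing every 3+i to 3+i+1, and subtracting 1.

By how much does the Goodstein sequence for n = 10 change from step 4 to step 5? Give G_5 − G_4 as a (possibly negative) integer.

3

(0) 10|_3 = 3^2 + 1 ↦ 4^2 + 1|_4 = 17 ⇒ 16
(1) 16|_4 = 4^2 ↦ 5^2|_5 = 25 ⇒ 24
(2) 24|_5 = 4·5 + 4 ↦ 4·6 + 4|_6 = 28 ⇒ 27
(3) 27|_6 = 4·6 + 3 ↦ 4·7 + 3|_7 = 31 ⇒ 30
(4) 30|_7 = 4·7 + 2 ↦ 4·8 + 2|_8 = 34 ⇒ 33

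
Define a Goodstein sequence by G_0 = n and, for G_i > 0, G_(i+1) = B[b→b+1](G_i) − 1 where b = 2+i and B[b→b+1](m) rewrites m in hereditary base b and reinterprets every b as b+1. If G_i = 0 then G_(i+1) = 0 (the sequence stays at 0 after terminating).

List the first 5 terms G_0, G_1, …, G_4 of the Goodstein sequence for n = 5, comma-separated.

5, 27, 255, 467, 775

step 0: 5 = 2^2 + 1; sub 3 for 2: 3^3 + 1; = 28; G_1 = 28−1 = 27
step 1: 27 = 3^3; sub 4 for 3: 4^4; = 256; G_2 = 256−1 = 255
step 2: 255 = 3·4^3 + 3·4^2 + 3·4 + 3; sub 5 for 4: 3·5^3 + 3·5^2 + 3·5 + 3; = 468; G_3 = 468−1 = 467
step 3: 467 = 3·5^3 + 3·5^2 + 3·5 + 2; sub 6 for 5: 3·6^3 + 3·6^2 + 3·6 + 2; = 776; G_4 = 776−1 = 775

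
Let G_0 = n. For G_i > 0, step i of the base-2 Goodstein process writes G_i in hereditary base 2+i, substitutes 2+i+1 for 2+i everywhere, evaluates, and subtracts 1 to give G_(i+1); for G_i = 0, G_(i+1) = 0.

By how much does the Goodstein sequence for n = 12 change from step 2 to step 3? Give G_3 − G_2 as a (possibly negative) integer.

14620

i=0: 12 = 2^(2 + 1) + 2^2 (b=2); 2→3: 3^(3 + 1) + 3^3 = 108; 108−1 = 107
i=1: 107 = 3^(3 + 1) + 2·3^2 + 2·3 + 2 (b=3); 3→4: 4^(4 + 1) + 2·4^2 + 2·4 + 2 = 1066; 1066−1 = 1065
i=2: 1065 = 4^(4 + 1) + 2·4^2 + 2·4 + 1 (b=4); 4→5: 5^(5 + 1) + 2·5^2 + 2·5 + 1 = 15686; 15686−1 = 15685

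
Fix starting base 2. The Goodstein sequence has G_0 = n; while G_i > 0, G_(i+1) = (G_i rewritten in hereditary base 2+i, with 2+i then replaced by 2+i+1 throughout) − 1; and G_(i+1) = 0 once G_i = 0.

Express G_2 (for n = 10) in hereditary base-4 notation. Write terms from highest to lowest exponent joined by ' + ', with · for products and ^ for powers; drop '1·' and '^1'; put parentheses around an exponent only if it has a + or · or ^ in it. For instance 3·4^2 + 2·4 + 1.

4^(4 + 1) + 1

step 0: 10 = 2^(2 + 1) + 2; sub 3 for 2: 3^(3 + 1) + 3; = 84; G_1 = 84−1 = 83
step 1: 83 = 3^(3 + 1) + 2; sub 4 for 3: 4^(4 + 1) + 2; = 1026; G_2 = 1026−1 = 1025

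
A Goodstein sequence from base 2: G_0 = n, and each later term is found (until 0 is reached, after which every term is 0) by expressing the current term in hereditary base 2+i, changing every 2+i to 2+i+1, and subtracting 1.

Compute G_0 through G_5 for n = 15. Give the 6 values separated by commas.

G_0=15  [base 2] 2^(2 + 1) + 2^2 + 2 + 1  →[2↦3]→  3^(3 + 1) + 3^3 + 3 + 1 = 112  −1 ⇒ G_1=111
G_1=111  [base 3] 3^(3 + 1) + 3^3 + 3  →[3↦4]→  4^(4 + 1) + 4^4 + 4 = 1284  −1 ⇒ G_2=1283
G_2=1283  [base 4] 4^(4 + 1) + 4^4 + 3  →[4↦5]→  5^(5 + 1) + 5^5 + 3 = 18753  −1 ⇒ G_3=18752
G_3=18752  [base 5] 5^(5 + 1) + 5^5 + 2  →[5↦6]→  6^(6 + 1) + 6^6 + 2 = 326594  −1 ⇒ G_4=326593
G_4=326593  [base 6] 6^(6 + 1) + 6^6 + 1  →[6↦7]→  7^(7 + 1) + 7^7 + 1 = 6588345  −1 ⇒ G_5=6588344

15, 111, 1283, 18752, 326593, 6588344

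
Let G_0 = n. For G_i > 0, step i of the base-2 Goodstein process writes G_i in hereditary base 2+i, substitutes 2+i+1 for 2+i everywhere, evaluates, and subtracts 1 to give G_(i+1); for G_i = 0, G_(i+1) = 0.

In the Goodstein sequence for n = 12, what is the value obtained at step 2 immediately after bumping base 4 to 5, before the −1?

15686

G_0 = 12. HB_2(12) = 2^(2 + 1) + 2^2. Bump = 108. G_1 = 107.
G_1 = 107. HB_3(107) = 3^(3 + 1) + 2·3^2 + 2·3 + 2. Bump = 1066. G_2 = 1065.
G_2 = 1065. HB_4(1065) = 4^(4 + 1) + 2·4^2 + 2·4 + 1. Bump = 15686. G_3 = 15685.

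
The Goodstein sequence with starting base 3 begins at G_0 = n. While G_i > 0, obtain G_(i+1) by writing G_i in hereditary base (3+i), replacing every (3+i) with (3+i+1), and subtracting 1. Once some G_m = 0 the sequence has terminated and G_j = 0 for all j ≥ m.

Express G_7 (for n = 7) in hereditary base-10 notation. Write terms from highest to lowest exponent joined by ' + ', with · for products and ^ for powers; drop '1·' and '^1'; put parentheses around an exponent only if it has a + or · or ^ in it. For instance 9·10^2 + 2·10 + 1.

[0] 7 ≡ 2·3 + 1 (base 3). Lift 4: 9. −1: 8.
[1] 8 ≡ 2·4 (base 4). Lift 5: 10. −1: 9.
[2] 9 ≡ 5 + 4 (base 5). Lift 6: 10. −1: 9.
[3] 9 ≡ 6 + 3 (base 6). Lift 7: 10. −1: 9.
[4] 9 ≡ 7 + 2 (base 7). Lift 8: 10. −1: 9.
[5] 9 ≡ 8 + 1 (base 8). Lift 9: 10. −1: 9.
[6] 9 ≡ 9 (base 9). Lift 10: 10. −1: 9.
[7] 9 ≡ 9 (base 10). Lift 11: 9. −1: 8.

9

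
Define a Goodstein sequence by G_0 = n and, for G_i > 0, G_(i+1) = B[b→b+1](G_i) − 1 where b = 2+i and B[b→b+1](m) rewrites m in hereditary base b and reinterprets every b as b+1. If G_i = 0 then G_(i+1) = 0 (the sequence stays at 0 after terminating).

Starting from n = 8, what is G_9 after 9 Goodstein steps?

570623341475

step 0: 8 = 2^(2 + 1); sub 3 for 2: 3^(3 + 1); = 81; G_1 = 81−1 = 80
step 1: 80 = 2·3^3 + 2·3^2 + 2·3 + 2; sub 4 for 3: 2·4^4 + 2·4^2 + 2·4 + 2; = 554; G_2 = 554−1 = 553
step 2: 553 = 2·4^4 + 2·4^2 + 2·4 + 1; sub 5 for 4: 2·5^5 + 2·5^2 + 2·5 + 1; = 6311; G_3 = 6311−1 = 6310
step 3: 6310 = 2·5^5 + 2·5^2 + 2·5; sub 6 for 5: 2·6^6 + 2·6^2 + 2·6; = 93396; G_4 = 93396−1 = 93395
step 4: 93395 = 2·6^6 + 2·6^2 + 6 + 5; sub 7 for 6: 2·7^7 + 2·7^2 + 7 + 5; = 1647196; G_5 = 1647196−1 = 1647195
step 5: 1647195 = 2·7^7 + 2·7^2 + 7 + 4; sub 8 for 7: 2·8^8 + 2·8^2 + 8 + 4; = 33554572; G_6 = 33554572−1 = 33554571
step 6: 33554571 = 2·8^8 + 2·8^2 + 8 + 3; sub 9 for 8: 2·9^9 + 2·9^2 + 9 + 3; = 774841152; G_7 = 774841152−1 = 774841151
step 7: 774841151 = 2·9^9 + 2·9^2 + 9 + 2; sub 10 for 9: 2·10^10 + 2·10^2 + 10 + 2; = 20000000212; G_8 = 20000000212−1 = 20000000211
step 8: 20000000211 = 2·10^10 + 2·10^2 + 10 + 1; sub 11 for 10: 2·11^11 + 2·11^2 + 11 + 1; = 570623341476; G_9 = 570623341476−1 = 570623341475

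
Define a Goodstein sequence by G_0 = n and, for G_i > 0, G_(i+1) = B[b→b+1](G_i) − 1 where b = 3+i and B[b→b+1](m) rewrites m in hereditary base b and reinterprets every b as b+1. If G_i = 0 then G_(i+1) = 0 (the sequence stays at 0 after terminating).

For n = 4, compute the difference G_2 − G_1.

(0) 4|_3 = 3 + 1 ↦ 4 + 1|_4 = 5 ⇒ 4
(1) 4|_4 = 4 ↦ 5|_5 = 5 ⇒ 4

0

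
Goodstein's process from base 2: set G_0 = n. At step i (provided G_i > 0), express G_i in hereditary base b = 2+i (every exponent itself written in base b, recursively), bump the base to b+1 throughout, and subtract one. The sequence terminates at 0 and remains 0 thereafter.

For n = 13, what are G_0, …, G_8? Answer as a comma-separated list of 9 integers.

13, 108, 1279, 16092, 280711, 5765998, 134219479, 3486786855, 100000003325

i=0: 13 = 2^(2 + 1) + 2^2 + 1 (b=2); 2→3: 3^(3 + 1) + 3^3 + 1 = 109; 109−1 = 108
i=1: 108 = 3^(3 + 1) + 3^3 (b=3); 3→4: 4^(4 + 1) + 4^4 = 1280; 1280−1 = 1279
i=2: 1279 = 4^(4 + 1) + 3·4^3 + 3·4^2 + 3·4 + 3 (b=4); 4→5: 5^(5 + 1) + 3·5^3 + 3·5^2 + 3·5 + 3 = 16093; 16093−1 = 16092
i=3: 16092 = 5^(5 + 1) + 3·5^3 + 3·5^2 + 3·5 + 2 (b=5); 5→6: 6^(6 + 1) + 3·6^3 + 3·6^2 + 3·6 + 2 = 280712; 280712−1 = 280711
i=4: 280711 = 6^(6 + 1) + 3·6^3 + 3·6^2 + 3·6 + 1 (b=6); 6→7: 7^(7 + 1) + 3·7^3 + 3·7^2 + 3·7 + 1 = 5765999; 5765999−1 = 5765998
i=5: 5765998 = 7^(7 + 1) + 3·7^3 + 3·7^2 + 3·7 (b=7); 7→8: 8^(8 + 1) + 3·8^3 + 3·8^2 + 3·8 = 134219480; 134219480−1 = 134219479
i=6: 134219479 = 8^(8 + 1) + 3·8^3 + 3·8^2 + 2·8 + 7 (b=8); 8→9: 9^(9 + 1) + 3·9^3 + 3·9^2 + 2·9 + 7 = 3486786856; 3486786856−1 = 3486786855
i=7: 3486786855 = 9^(9 + 1) + 3·9^3 + 3·9^2 + 2·9 + 6 (b=9); 9→10: 10^(10 + 1) + 3·10^3 + 3·10^2 + 2·10 + 6 = 100000003326; 100000003326−1 = 100000003325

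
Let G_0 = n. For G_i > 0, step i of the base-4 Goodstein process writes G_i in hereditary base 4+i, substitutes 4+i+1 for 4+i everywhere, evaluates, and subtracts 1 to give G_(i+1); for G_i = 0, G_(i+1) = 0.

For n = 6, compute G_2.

(0) 6|_4 = 4 + 2 ↦ 5 + 2|_5 = 7 ⇒ 6
(1) 6|_5 = 5 + 1 ↦ 6 + 1|_6 = 7 ⇒ 6
(2) 6|_6 = 6 ↦ 7|_7 = 7 ⇒ 6

6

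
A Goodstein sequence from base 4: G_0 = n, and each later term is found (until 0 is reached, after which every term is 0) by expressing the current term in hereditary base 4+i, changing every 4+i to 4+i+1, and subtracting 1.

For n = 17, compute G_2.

base 4: 17 = 4^2 + 1; at 5: 5^2 + 1 = 26; next = 25
base 5: 25 = 5^2; at 6: 6^2 = 36; next = 35
base 6: 35 = 5·6 + 5; at 7: 5·7 + 5 = 40; next = 39

35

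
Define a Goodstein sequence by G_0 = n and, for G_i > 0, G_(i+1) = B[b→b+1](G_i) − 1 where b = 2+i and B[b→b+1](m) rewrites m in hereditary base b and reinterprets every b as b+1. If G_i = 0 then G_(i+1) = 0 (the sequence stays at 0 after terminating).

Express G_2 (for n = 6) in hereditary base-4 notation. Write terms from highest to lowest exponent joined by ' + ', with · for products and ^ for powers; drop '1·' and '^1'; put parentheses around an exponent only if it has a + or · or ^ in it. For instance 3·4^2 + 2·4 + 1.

4^4 + 1

base 2: 6 = 2^2 + 2; at 3: 3^3 + 3 = 30; next = 29
base 3: 29 = 3^3 + 2; at 4: 4^4 + 2 = 258; next = 257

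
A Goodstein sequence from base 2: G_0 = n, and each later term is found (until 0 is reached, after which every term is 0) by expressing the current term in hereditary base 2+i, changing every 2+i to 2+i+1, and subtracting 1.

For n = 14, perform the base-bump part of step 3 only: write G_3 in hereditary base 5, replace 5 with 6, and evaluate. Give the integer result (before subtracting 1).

326592

i=0: 14 = 2^(2 + 1) + 2^2 + 2 (b=2); 2→3: 3^(3 + 1) + 3^3 + 3 = 111; 111−1 = 110
i=1: 110 = 3^(3 + 1) + 3^3 + 2 (b=3); 3→4: 4^(4 + 1) + 4^4 + 2 = 1282; 1282−1 = 1281
i=2: 1281 = 4^(4 + 1) + 4^4 + 1 (b=4); 4→5: 5^(5 + 1) + 5^5 + 1 = 18751; 18751−1 = 18750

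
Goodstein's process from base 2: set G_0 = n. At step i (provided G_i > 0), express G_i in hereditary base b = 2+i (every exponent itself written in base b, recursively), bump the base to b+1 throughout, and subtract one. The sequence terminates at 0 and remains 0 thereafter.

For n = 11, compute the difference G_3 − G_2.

i=0: 11 = 2^(2 + 1) + 2 + 1 (b=2); 2→3: 3^(3 + 1) + 3 + 1 = 85; 85−1 = 84
i=1: 84 = 3^(3 + 1) + 3 (b=3); 3→4: 4^(4 + 1) + 4 = 1028; 1028−1 = 1027
i=2: 1027 = 4^(4 + 1) + 3 (b=4); 4→5: 5^(5 + 1) + 3 = 15628; 15628−1 = 15627

14600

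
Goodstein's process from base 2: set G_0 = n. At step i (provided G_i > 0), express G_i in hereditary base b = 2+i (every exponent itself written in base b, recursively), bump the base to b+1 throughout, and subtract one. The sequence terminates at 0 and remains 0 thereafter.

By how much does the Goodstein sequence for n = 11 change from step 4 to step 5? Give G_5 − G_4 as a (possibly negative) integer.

[0] 11 ≡ 2^(2 + 1) + 2 + 1 (base 2). Lift 3: 85. −1: 84.
[1] 84 ≡ 3^(3 + 1) + 3 (base 3). Lift 4: 1028. −1: 1027.
[2] 1027 ≡ 4^(4 + 1) + 3 (base 4). Lift 5: 15628. −1: 15627.
[3] 15627 ≡ 5^(5 + 1) + 2 (base 5). Lift 6: 279938. −1: 279937.
[4] 279937 ≡ 6^(6 + 1) + 1 (base 6). Lift 7: 5764802. −1: 5764801.

5484864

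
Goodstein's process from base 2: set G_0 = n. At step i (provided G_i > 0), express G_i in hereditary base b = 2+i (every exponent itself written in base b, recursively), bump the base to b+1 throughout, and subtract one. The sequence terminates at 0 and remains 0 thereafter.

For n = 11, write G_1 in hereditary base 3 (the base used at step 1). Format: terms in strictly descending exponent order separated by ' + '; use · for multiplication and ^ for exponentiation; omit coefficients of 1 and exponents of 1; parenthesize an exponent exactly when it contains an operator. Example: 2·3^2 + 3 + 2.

step 0: 11 = 2^(2 + 1) + 2 + 1; sub 3 for 2: 3^(3 + 1) + 3 + 1; = 85; G_1 = 85−1 = 84
step 1: 84 = 3^(3 + 1) + 3; sub 4 for 3: 4^(4 + 1) + 4; = 1028; G_2 = 1028−1 = 1027

3^(3 + 1) + 3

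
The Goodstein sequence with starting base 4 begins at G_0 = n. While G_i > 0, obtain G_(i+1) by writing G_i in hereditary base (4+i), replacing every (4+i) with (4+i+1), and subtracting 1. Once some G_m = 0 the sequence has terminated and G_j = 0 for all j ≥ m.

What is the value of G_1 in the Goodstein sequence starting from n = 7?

7

7 —HB4→ 4 + 3 —bump→ 5 + 3 = 8 —(−1)→ 7
7 —HB5→ 5 + 2 —bump→ 6 + 2 = 8 —(−1)→ 7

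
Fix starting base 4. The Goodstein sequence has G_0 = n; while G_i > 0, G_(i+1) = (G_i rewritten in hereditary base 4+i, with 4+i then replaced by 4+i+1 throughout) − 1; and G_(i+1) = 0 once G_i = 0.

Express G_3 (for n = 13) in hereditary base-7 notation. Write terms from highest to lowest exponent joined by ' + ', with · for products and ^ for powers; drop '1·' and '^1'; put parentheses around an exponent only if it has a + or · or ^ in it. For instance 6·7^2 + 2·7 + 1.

base 4: 13 = 3·4 + 1; at 5: 3·5 + 1 = 16; next = 15
base 5: 15 = 3·5; at 6: 3·6 = 18; next = 17
base 6: 17 = 2·6 + 5; at 7: 2·7 + 5 = 19; next = 18
base 7: 18 = 2·7 + 4; at 8: 2·8 + 4 = 20; next = 19

2·7 + 4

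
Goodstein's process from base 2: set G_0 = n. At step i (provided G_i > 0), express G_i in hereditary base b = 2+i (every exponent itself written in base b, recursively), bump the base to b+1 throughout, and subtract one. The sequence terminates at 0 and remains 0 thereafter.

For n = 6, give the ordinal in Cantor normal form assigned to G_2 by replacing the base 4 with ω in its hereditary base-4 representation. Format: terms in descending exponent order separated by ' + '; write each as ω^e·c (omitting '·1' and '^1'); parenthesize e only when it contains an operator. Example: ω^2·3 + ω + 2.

ω^ω + 1

(0) 6|_2 = 2^2 + 2 ↦ 3^3 + 3|_3 = 30 ⇒ 29
(1) 29|_3 = 3^3 + 2 ↦ 4^4 + 2|_4 = 258 ⇒ 257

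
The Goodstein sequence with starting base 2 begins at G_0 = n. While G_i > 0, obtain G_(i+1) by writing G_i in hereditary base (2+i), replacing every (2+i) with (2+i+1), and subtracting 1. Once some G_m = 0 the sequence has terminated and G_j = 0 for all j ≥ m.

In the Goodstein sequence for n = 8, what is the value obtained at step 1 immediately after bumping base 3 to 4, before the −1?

554

[0] 8 ≡ 2^(2 + 1) (base 2). Lift 3: 81. −1: 80.
[1] 80 ≡ 2·3^3 + 2·3^2 + 2·3 + 2 (base 3). Lift 4: 554. −1: 553.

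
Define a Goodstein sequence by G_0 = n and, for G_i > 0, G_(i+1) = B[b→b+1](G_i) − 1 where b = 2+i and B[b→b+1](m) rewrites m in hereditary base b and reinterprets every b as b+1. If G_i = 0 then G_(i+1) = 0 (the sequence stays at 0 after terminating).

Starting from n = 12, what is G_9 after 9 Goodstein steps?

step 0: 12 = 2^(2 + 1) + 2^2; sub 3 for 2: 3^(3 + 1) + 3^3; = 108; G_1 = 108−1 = 107
step 1: 107 = 3^(3 + 1) + 2·3^2 + 2·3 + 2; sub 4 for 3: 4^(4 + 1) + 2·4^2 + 2·4 + 2; = 1066; G_2 = 1066−1 = 1065
step 2: 1065 = 4^(4 + 1) + 2·4^2 + 2·4 + 1; sub 5 for 4: 5^(5 + 1) + 2·5^2 + 2·5 + 1; = 15686; G_3 = 15686−1 = 15685
step 3: 15685 = 5^(5 + 1) + 2·5^2 + 2·5; sub 6 for 5: 6^(6 + 1) + 2·6^2 + 2·6; = 280020; G_4 = 280020−1 = 280019
step 4: 280019 = 6^(6 + 1) + 2·6^2 + 6 + 5; sub 7 for 6: 7^(7 + 1) + 2·7^2 + 7 + 5; = 5764911; G_5 = 5764911−1 = 5764910
step 5: 5764910 = 7^(7 + 1) + 2·7^2 + 7 + 4; sub 8 for 7: 8^(8 + 1) + 2·8^2 + 8 + 4; = 134217868; G_6 = 134217868−1 = 134217867
step 6: 134217867 = 8^(8 + 1) + 2·8^2 + 8 + 3; sub 9 for 8: 9^(9 + 1) + 2·9^2 + 9 + 3; = 3486784575; G_7 = 3486784575−1 = 3486784574
step 7: 3486784574 = 9^(9 + 1) + 2·9^2 + 9 + 2; sub 10 for 9: 10^(10 + 1) + 2·10^2 + 10 + 2; = 100000000212; G_8 = 100000000212−1 = 100000000211
step 8: 100000000211 = 10^(10 + 1) + 2·10^2 + 10 + 1; sub 11 for 10: 11^(11 + 1) + 2·11^2 + 11 + 1; = 3138428376975; G_9 = 3138428376975−1 = 3138428376974

3138428376974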